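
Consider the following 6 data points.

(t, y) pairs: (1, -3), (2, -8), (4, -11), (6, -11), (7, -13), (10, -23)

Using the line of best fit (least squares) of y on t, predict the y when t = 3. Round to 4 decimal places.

n = 6, Σx = 30, Σy = -69, Σxy = -450, Σx² = 206
Sxx = Σx² − (Σx)²/n = 206 − 150 = 56
Sxy = Σxy − (Σx)(Σy)/n = -450 − (-345) = -105
b = Sxy/Sxx = -105/56 = -1.875
a = ȳ − b·x̄ = -11.5 − (-1.875)·5 = -2.125
ŷ(3) = a + b·3 = -2.125 + (-1.875)·3 = -7.75

-7.7500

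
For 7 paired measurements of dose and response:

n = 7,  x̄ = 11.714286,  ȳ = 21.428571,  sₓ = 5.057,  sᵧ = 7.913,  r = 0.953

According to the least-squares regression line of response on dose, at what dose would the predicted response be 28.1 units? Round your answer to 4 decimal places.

16.1881

b = r · sᵧ/sₓ = 0.953 · 7.913/5.057 = 1.491218
a = ȳ − b·x̄ = 21.428571 − 1.491218·11.714286 = 3.960018
Set a + b·x = 28.1: x = (28.1 − 3.960018) / 1.491218 = 16.188098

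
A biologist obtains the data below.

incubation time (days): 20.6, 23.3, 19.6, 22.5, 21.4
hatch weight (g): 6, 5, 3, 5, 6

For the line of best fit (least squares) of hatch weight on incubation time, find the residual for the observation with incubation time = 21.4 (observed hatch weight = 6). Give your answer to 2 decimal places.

1.03

n = 5, Σx = 107.4, Σy = 25, Σxy = 539.8, Σx² = 2315.62
Sxx = Σx² − (Σx)²/n = 2315.62 − 2306.952 = 8.668
Sxy = Σxy − (Σx)(Σy)/n = 539.8 − 537 = 2.8
b = Sxy/Sxx = 2.8/8.668 = 0.323027
a = ȳ − b·x̄ = 5 − 0.323027·21.48 = -1.938625
ŷ(21.4) = -1.938625 + 0.323027·21.4 = 4.974158
residual = y − ŷ = 6 − 4.974158 = 1.025842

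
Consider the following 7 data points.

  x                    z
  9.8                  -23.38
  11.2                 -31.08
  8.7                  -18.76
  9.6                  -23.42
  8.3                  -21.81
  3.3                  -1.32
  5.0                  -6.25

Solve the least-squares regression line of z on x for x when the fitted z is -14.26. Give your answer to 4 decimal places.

n = 7, Σx = 55.9, Σy = -126.02, Σxy = -1181.893, Σx² = 494.11
Sxx = Σx² − (Σx)²/n = 494.11 − 446.401429 = 47.708571
Sxy = Σxy − (Σx)(Σy)/n = -1181.893 − (-1006.359714) = -175.533286
b = Sxy/Sxx = -175.533286/47.708571 = -3.679282
a = ȳ − b·x̄ = -18.002857 − (-3.679282)·7.985714 = 11.378837
Set a + b·x = -14.26: x = (-14.26 − 11.378837) / (-3.679282) = 6.968435

6.9684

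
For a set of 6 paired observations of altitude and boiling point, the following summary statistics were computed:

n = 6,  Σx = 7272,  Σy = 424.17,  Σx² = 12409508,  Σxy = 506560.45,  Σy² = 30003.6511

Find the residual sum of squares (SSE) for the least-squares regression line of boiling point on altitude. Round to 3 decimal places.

Sxx = Σx² − (Σx)²/n = 12409508 − 8813664 = 3595844
Sxy = Σxy − (Σx)(Σy)/n = 506560.45 − 514094.04 = -7533.59
Syy = Σy² − (Σy)²/n = 30003.6511 − 29986.69815 = 16.95295
b = Sxy/Sxx = -7533.59/3595844 = -0.002095
SSE = Syy − b·Sxy = 16.95295 − (-0.002095)·(-7533.59) = 1.169457

1.169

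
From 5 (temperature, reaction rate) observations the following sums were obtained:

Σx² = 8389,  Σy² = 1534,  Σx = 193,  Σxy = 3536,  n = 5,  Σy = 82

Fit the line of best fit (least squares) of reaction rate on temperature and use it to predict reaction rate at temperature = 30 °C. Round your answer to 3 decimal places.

Sxx = Σx² − (Σx)²/n = 8389 − 7449.8 = 939.2
Sxy = Σxy − (Σx)(Σy)/n = 3536 − 3165.2 = 370.8
b = Sxy/Sxx = 370.8/939.2 = 0.394804
a = ȳ − b·x̄ = 16.4 − 0.394804·38.6 = 1.160562
ŷ(30) = a + b·30 = 1.160562 + 0.394804·30 = 13.004685

13.005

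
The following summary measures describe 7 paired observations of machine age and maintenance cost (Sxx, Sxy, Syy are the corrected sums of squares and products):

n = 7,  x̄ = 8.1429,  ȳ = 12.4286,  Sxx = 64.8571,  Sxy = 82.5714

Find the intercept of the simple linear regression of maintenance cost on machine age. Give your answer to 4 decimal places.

b = Sxy/Sxx = 82.5714/64.8571 = 1.273128
a = ȳ − b·x̄ = 12.4286 − 1.273128·8.1429 = 2.061645

2.0616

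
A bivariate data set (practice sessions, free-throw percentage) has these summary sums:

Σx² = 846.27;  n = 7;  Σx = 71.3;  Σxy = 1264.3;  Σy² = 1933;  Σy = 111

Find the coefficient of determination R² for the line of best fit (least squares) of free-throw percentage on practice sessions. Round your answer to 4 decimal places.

0.8614

Sxx = Σx² − (Σx)²/n = 846.27 − 726.241429 = 120.028571
Sxy = Σxy − (Σx)(Σy)/n = 1264.3 − 1130.614286 = 133.685714
Syy = Σy² − (Σy)²/n = 1933 − 1760.142857 = 172.857143
R² = Sxy²/(Sxx·Syy) = (133.685714)²/(120.028571·172.857143) = 0.861386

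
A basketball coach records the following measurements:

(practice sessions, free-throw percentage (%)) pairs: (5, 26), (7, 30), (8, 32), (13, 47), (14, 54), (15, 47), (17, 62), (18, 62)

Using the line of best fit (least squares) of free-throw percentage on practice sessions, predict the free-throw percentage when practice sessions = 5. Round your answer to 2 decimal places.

24.56

n = 8, Σx = 97, Σy = 360, Σxy = 4838, Σx² = 1341
Sxx = Σx² − (Σx)²/n = 1341 − 1176.125 = 164.875
Sxy = Σxy − (Σx)(Σy)/n = 4838 − 4365 = 473
b = Sxy/Sxx = 473/164.875 = 2.868840
a = ȳ − b·x̄ = 45 − 2.868840·12.125 = 10.215315
ŷ(5) = a + b·5 = 10.215315 + 2.868840·5 = 24.559515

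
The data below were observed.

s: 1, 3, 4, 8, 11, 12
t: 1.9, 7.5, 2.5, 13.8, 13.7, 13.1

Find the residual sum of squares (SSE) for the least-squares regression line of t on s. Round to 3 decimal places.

n = 6, Σx = 39, Σy = 52.5, Σxy = 452.7, Σx² = 355, Σy² = 615.85
Sxx = Σx² − (Σx)²/n = 355 − 253.5 = 101.5
Sxy = Σxy − (Σx)(Σy)/n = 452.7 − 341.25 = 111.45
Syy = Σy² − (Σy)²/n = 615.85 − 459.375 = 156.475
b = Sxy/Sxx = 111.45/101.5 = 1.098030
SSE = Syy − b·Sxy = 156.475 − 1.098030·111.45 = 34.099606

34.100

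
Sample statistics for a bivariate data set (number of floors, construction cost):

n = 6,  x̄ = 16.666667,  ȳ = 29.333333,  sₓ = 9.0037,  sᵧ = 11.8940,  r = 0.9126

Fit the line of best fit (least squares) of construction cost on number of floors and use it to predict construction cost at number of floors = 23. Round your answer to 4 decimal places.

36.9685

b = r · sᵧ/sₓ = 0.9126 · 11.894/9.0037 = 1.205556
a = ȳ − b·x̄ = 29.333333 − 1.205556·16.666667 = 9.240733
ŷ(23) = a + b·23 = 9.240733 + 1.205556·23 = 36.968520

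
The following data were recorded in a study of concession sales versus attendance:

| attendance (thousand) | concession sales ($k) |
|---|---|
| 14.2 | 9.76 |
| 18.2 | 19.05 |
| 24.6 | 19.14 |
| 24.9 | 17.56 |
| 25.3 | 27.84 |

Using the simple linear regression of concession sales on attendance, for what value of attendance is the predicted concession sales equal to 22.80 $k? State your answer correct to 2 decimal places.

25.72

n = 5, Σx = 107.2, Σy = 93.35, Σxy = 2097.742, Σx² = 2398.14
Sxx = Σx² − (Σx)²/n = 2398.14 − 2298.368 = 99.772
Sxy = Σxy − (Σx)(Σy)/n = 2097.742 − 2001.424 = 96.318
b = Sxy/Sxx = 96.318/99.772 = 0.965381
a = ȳ − b·x̄ = 18.67 − 0.965381·21.44 = -2.027770
Set a + b·x = 22.80: x = (22.80 − (-2.027770)) / 0.965381 = 25.718103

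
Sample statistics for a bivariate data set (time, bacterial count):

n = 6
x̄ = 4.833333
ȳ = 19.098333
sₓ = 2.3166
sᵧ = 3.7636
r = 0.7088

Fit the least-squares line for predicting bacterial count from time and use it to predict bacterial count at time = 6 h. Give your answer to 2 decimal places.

b = r · sᵧ/sₓ = 0.7088 · 3.7636/2.3166 = 1.151532
a = ȳ − b·x̄ = 19.098333 − 1.151532·4.833333 = 13.532594
ŷ(6) = a + b·6 = 13.532594 + 1.151532·6 = 20.441788

20.44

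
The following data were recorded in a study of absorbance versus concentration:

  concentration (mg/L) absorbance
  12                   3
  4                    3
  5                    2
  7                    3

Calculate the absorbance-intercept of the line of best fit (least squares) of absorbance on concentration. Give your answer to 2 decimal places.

n = 4, Σx = 28, Σy = 11, Σxy = 79, Σx² = 234
Sxx = Σx² − (Σx)²/n = 234 − 196 = 38
Sxy = Σxy − (Σx)(Σy)/n = 79 − 77 = 2
b = Sxy/Sxx = 2/38 = 0.052632
a = ȳ − b·x̄ = 2.75 − 0.052632·7 = 2.381579

2.38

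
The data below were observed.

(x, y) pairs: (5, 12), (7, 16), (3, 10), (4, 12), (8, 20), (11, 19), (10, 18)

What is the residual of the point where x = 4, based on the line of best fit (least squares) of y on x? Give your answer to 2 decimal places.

n = 7, Σx = 48, Σy = 107, Σxy = 799, Σx² = 384
Sxx = Σx² − (Σx)²/n = 384 − 329.142857 = 54.857143
Sxy = Σxy − (Σx)(Σy)/n = 799 − 733.714286 = 65.285714
b = Sxy/Sxx = 65.285714/54.857143 = 1.190104
a = ȳ − b·x̄ = 15.285714 − 1.190104·6.857143 = 7.125
ŷ(4) = 7.125 + 1.190104·4 = 11.885417
residual = y − ŷ = 12 − 11.885417 = 0.114583

0.11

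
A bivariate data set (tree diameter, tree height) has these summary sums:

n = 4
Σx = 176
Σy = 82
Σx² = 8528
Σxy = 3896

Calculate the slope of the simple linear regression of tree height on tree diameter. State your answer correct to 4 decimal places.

Sxx = Σx² − (Σx)²/n = 8528 − 7744 = 784
Sxy = Σxy − (Σx)(Σy)/n = 3896 − 3608 = 288
b = Sxy/Sxx = 288/784 = 0.367347

0.3673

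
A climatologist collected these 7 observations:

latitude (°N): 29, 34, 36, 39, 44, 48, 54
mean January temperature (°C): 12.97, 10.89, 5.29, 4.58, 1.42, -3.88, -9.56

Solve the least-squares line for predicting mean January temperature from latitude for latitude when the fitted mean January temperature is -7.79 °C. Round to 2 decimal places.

52.60

n = 7, Σx = 284, Σy = 21.71, Σxy = 475.45, Σx² = 11970
Sxx = Σx² − (Σx)²/n = 11970 − 11522.285714 = 447.714286
Sxy = Σxy − (Σx)(Σy)/n = 475.45 − 880.805714 = -405.355714
b = Sxy/Sxx = -405.355714/447.714286 = -0.905389
a = ȳ − b·x̄ = 3.101429 − (-0.905389)·40.571429 = 39.834365
Set a + b·x = -7.79: x = (-7.79 − 39.834365) / (-0.905389) = 52.600982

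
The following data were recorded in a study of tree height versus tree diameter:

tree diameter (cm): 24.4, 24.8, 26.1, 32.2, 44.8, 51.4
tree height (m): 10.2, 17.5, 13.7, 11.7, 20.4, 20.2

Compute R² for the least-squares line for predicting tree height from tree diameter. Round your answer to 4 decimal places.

0.5591

n = 6, Σx = 203.7, Σy = 93.7, Σxy = 3369.39, Σx² = 7577.45, Σy² = 1559.07
Sxx = Σx² − (Σx)²/n = 7577.45 − 6915.615 = 661.835
Sxy = Σxy − (Σx)(Σy)/n = 3369.39 − 3181.115 = 188.275
Syy = Σy² − (Σy)²/n = 1559.07 − 1463.281667 = 95.788333
R² = Sxy²/(Sxx·Syy) = (188.275)²/(661.835·95.788333) = 0.559143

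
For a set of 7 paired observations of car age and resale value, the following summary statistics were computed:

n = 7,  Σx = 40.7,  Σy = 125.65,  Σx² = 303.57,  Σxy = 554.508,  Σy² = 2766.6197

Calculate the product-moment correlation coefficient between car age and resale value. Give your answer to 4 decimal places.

Sxx = Σx² − (Σx)²/n = 303.57 − 236.641429 = 66.928571
Sxy = Σxy − (Σx)(Σy)/n = 554.508 − 730.565 = -176.057
Syy = Σy² − (Σy)²/n = 2766.6197 − 2255.4175 = 511.2022
r = Sxy/√(Sxx·Syy) = -176.057/√(34214.032957) = -176.057/184.970357 = -0.951812

-0.9518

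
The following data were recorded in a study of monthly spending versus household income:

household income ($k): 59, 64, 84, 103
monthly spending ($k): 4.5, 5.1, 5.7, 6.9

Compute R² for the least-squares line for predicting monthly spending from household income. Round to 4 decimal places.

n = 4, Σx = 310, Σy = 22.2, Σxy = 1781.4, Σx² = 25242, Σy² = 126.36
Sxx = Σx² − (Σx)²/n = 25242 − 24025 = 1217
Sxy = Σxy − (Σx)(Σy)/n = 1781.4 − 1720.5 = 60.9
Syy = Σy² − (Σy)²/n = 126.36 − 123.21 = 3.15
R² = Sxy²/(Sxx·Syy) = (60.9)²/(1217·3.15) = 0.967461

0.9675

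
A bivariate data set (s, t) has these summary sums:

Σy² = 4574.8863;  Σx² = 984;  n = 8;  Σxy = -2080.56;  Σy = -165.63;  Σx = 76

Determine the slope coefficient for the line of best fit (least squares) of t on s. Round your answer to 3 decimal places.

Sxx = Σx² − (Σx)²/n = 984 − 722 = 262
Sxy = Σxy − (Σx)(Σy)/n = -2080.56 − (-1573.485) = -507.075
b = Sxy/Sxx = -507.075/262 = -1.935401

-1.935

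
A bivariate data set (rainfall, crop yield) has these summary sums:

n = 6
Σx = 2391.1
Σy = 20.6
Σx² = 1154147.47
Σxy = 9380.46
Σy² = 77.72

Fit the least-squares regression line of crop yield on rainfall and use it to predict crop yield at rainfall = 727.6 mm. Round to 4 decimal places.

Sxx = Σx² − (Σx)²/n = 1154147.47 − 952893.201667 = 201254.268333
Sxy = Σxy − (Σx)(Σy)/n = 9380.46 − 8209.443333 = 1171.016667
b = Sxy/Sxx = 1171.016667/201254.268333 = 0.005819
a = ȳ − b·x̄ = 3.433333 − 0.005819·398.516667 = 1.114527
ŷ(727.6) = a + b·727.6 = 1.114527 + 0.005819·727.6 = 5.348135

5.3481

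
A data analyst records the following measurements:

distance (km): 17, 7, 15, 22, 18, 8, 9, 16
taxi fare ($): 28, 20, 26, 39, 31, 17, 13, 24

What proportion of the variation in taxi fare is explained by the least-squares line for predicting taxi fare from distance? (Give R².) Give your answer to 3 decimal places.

n = 8, Σx = 112, Σy = 198, Σxy = 3059, Σx² = 1772, Σy² = 5376
Sxx = Σx² − (Σx)²/n = 1772 − 1568 = 204
Sxy = Σxy − (Σx)(Σy)/n = 3059 − 2772 = 287
Syy = Σy² − (Σy)²/n = 5376 − 4900.5 = 475.5
R² = Sxy²/(Sxx·Syy) = (287)²/(204·475.5) = 0.849147

0.849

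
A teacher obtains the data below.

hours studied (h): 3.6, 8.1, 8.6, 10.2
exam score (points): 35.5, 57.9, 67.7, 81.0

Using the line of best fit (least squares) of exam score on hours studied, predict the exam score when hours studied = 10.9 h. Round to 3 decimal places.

82.242

n = 4, Σx = 30.5, Σy = 242.1, Σxy = 2005.21, Σx² = 256.57
Sxx = Σx² − (Σx)²/n = 256.57 − 232.5625 = 24.0075
Sxy = Σxy − (Σx)(Σy)/n = 2005.21 − 1846.0125 = 159.1975
b = Sxy/Sxx = 159.1975/24.0075 = 6.631157
a = ȳ − b·x̄ = 60.525 − 6.631157·7.625 = 9.962428
ŷ(10.9) = a + b·10.9 = 9.962428 + 6.631157·10.9 = 82.242039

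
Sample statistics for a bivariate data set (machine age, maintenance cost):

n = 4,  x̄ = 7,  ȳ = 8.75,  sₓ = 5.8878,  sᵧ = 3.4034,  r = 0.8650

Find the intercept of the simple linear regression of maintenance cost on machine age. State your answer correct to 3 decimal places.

5.250

b = r · sᵧ/sₓ = 0.865 · 3.4034/5.8878 = 0.500007
a = ȳ − b·x̄ = 8.75 − 0.500007·7 = 5.249951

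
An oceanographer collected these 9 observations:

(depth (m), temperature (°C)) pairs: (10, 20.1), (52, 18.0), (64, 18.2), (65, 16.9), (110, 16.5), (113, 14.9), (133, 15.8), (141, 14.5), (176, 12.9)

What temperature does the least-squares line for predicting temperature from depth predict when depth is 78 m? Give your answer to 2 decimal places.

17.15

n = 9, Σx = 864, Σy = 147.8, Σxy = 13315.3, Σx² = 104540
Sxx = Σx² − (Σx)²/n = 104540 − 82944 = 21596
Sxy = Σxy − (Σx)(Σy)/n = 13315.3 − 14188.8 = -873.5
b = Sxy/Sxx = -873.5/21596 = -0.040447
a = ȳ − b·x̄ = 16.422222 − (-0.040447)·96 = 20.305164
ŷ(78) = a + b·78 = 20.305164 + (-0.040447)·78 = 17.150274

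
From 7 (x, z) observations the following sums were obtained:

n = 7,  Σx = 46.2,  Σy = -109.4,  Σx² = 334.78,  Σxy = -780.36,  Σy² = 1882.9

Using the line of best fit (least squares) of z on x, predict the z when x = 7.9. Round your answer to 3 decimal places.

-18.168

Sxx = Σx² − (Σx)²/n = 334.78 − 304.92 = 29.86
Sxy = Σxy − (Σx)(Σy)/n = -780.36 − (-722.04) = -58.32
b = Sxy/Sxx = -58.32/29.86 = -1.953115
a = ȳ − b·x̄ = -15.628571 − (-1.953115)·6.6 = -2.738016
ŷ(7.9) = a + b·7.9 = -2.738016 + (-1.953115)·7.9 = -18.167620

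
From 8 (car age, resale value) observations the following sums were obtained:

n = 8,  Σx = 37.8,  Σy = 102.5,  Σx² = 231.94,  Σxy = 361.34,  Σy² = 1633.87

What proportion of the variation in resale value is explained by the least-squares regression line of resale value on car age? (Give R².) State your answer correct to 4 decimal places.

Sxx = Σx² − (Σx)²/n = 231.94 − 178.605 = 53.335
Sxy = Σxy − (Σx)(Σy)/n = 361.34 − 484.3125 = -122.9725
Syy = Σy² − (Σy)²/n = 1633.87 − 1313.28125 = 320.58875
R² = Sxy²/(Sxx·Syy) = (-122.9725)²/(53.335·320.58875) = 0.884414

0.8844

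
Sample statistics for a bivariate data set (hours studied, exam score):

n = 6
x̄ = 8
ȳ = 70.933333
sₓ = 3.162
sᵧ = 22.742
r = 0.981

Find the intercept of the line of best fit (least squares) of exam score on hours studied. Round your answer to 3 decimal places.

14.488

b = r · sᵧ/sₓ = 0.981 · 22.742/3.162 = 7.055630
a = ȳ − b·x̄ = 70.933333 − 7.055630·8 = 14.488293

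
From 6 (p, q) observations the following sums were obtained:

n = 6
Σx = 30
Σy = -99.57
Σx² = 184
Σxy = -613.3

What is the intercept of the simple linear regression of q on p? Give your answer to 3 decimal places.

0.383

Sxx = Σx² − (Σx)²/n = 184 − 150 = 34
Sxy = Σxy − (Σx)(Σy)/n = -613.3 − (-497.85) = -115.45
b = Sxy/Sxx = -115.45/34 = -3.395588
a = ȳ − b·x̄ = -16.595 − (-3.395588)·5 = 0.382941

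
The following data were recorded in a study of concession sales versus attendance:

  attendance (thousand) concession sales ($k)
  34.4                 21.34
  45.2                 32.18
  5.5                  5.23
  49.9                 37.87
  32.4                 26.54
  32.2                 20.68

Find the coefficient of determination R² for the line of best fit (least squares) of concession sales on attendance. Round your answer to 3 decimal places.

0.947

n = 6, Σx = 199.6, Σy = 143.84, Σxy = 5632.902, Σx² = 7833.26, Σy² = 4084.4718
Sxx = Σx² − (Σx)²/n = 7833.26 − 6640.026667 = 1193.233333
Sxy = Σxy − (Σx)(Σy)/n = 5632.902 − 4785.077333 = 847.824667
Syy = Σy² − (Σy)²/n = 4084.4718 − 3448.324267 = 636.147533
R² = Sxy²/(Sxx·Syy) = (847.824667)²/(1193.233333·636.147533) = 0.946954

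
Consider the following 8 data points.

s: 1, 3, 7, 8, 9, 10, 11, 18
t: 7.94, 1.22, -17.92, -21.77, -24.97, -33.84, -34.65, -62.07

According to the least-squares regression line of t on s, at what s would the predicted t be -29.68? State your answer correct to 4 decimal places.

9.8999

n = 8, Σx = 67, Σy = -186.06, Σxy = -2349.54, Σx² = 749
Sxx = Σx² − (Σx)²/n = 749 − 561.125 = 187.875
Sxy = Σxy − (Σx)(Σy)/n = -2349.54 − (-1558.2525) = -791.2875
b = Sxy/Sxx = -791.2875/187.875 = -4.211776
a = ȳ − b·x̄ = -23.2575 − (-4.211776)·8.375 = 12.016128
Set a + b·x = -29.68: x = (-29.68 − 12.016128) / (-4.211776) = 9.899891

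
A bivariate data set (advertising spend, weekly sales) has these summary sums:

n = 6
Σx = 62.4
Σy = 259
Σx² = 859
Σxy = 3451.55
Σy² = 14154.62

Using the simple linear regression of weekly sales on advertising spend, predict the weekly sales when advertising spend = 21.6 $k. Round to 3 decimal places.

83.583

Sxx = Σx² − (Σx)²/n = 859 − 648.96 = 210.04
Sxy = Σxy − (Σx)(Σy)/n = 3451.55 − 2693.6 = 757.95
b = Sxy/Sxx = 757.95/210.04 = 3.608598
a = ȳ − b·x̄ = 43.166667 − 3.608598·10.4 = 5.637244
ŷ(21.6) = a + b·21.6 = 5.637244 + 3.608598·21.6 = 83.582968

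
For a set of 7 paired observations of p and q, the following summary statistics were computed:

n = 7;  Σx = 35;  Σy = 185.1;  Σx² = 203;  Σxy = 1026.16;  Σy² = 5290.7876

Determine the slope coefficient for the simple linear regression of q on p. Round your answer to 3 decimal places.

3.595

Sxx = Σx² − (Σx)²/n = 203 − 175 = 28
Sxy = Σxy − (Σx)(Σy)/n = 1026.16 − 925.5 = 100.66
b = Sxy/Sxx = 100.66/28 = 3.595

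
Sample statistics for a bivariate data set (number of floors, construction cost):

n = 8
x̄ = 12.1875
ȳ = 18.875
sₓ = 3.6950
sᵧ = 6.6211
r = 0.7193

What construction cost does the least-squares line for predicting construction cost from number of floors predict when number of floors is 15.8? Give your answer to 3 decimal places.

23.531

b = r · sᵧ/sₓ = 0.7193 · 6.6211/3.695 = 1.288919
a = ȳ − b·x̄ = 18.875 − 1.288919·12.1875 = 3.166295
ŷ(15.8) = a + b·15.8 = 3.166295 + 1.288919·15.8 = 23.531221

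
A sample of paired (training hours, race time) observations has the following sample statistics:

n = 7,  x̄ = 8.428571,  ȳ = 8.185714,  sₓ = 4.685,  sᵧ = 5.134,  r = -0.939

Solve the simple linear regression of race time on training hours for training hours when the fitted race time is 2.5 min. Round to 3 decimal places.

13.954

b = r · sᵧ/sₓ = -0.939 · 5.134/4.685 = -1.028992
a = ȳ − b·x̄ = 8.185714 − (-1.028992)·8.428571 = 16.858643
Set a + b·x = 2.5: x = (2.5 − 16.858643) / (-1.028992) = 13.954091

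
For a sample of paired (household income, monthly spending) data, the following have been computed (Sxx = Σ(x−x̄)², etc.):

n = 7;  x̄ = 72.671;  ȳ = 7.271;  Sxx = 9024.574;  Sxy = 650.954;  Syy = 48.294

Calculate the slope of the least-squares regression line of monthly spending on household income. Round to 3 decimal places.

b = Sxy/Sxx = 650.954/9024.574 = 0.072131

0.072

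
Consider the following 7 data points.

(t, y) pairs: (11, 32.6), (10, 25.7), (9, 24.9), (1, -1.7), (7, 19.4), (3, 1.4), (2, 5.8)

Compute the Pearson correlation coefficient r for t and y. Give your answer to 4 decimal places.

n = 7, Σx = 43, Σy = 108.1, Σxy = 989.6, Σx² = 365, Σy² = 2758.11
Sxx = Σx² − (Σx)²/n = 365 − 264.142857 = 100.857143
Sxy = Σxy − (Σx)(Σy)/n = 989.6 − 664.042857 = 325.557143
Syy = Σy² − (Σy)²/n = 2758.11 − 1669.372857 = 1088.737143
r = Sxy/√(Sxx·Syy) = 325.557143/√(109806.917551) = 325.557143/331.371268 = 0.982454

0.9825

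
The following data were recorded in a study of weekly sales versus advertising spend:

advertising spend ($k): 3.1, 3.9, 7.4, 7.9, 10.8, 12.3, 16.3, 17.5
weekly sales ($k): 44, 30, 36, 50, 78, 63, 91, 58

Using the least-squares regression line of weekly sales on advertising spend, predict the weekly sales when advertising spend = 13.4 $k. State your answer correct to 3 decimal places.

n = 8, Σx = 79.2, Σy = 450, Σxy = 5030.4, Σx² = 981.86
Sxx = Σx² − (Σx)²/n = 981.86 − 784.08 = 197.78
Sxy = Σxy − (Σx)(Σy)/n = 5030.4 − 4455 = 575.4
b = Sxy/Sxx = 575.4/197.78 = 2.909293
a = ȳ − b·x̄ = 56.25 − 2.909293·9.9 = 27.447998
ŷ(13.4) = a + b·13.4 = 27.447998 + 2.909293·13.4 = 66.432526

66.433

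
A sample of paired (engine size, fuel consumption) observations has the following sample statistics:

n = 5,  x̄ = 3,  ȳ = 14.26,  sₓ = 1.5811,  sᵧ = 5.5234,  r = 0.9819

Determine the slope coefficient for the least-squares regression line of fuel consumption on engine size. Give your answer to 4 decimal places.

3.4302

b = r · sᵧ/sₓ = 0.9819 · 5.5234/1.5811 = 3.430160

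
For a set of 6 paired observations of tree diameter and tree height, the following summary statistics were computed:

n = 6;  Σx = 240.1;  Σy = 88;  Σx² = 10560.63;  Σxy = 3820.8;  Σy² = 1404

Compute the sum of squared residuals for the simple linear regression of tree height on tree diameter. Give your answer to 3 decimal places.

Sxx = Σx² − (Σx)²/n = 10560.63 − 9608.001667 = 952.628333
Sxy = Σxy − (Σx)(Σy)/n = 3820.8 − 3521.466667 = 299.333333
Syy = Σy² − (Σy)²/n = 1404 − 1290.666667 = 113.333333
b = Sxy/Sxx = 299.333333/952.628333 = 0.314218
SSE = Syy − b·Sxy = 113.333333 − 0.314218·299.333333 = 19.277298

19.277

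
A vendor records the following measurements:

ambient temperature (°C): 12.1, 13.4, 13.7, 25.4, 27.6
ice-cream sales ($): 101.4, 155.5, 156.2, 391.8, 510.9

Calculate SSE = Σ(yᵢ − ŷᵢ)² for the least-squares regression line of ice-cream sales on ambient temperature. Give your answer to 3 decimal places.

2556.872

n = 5, Σx = 92.2, Σy = 1315.8, Σxy = 29503.14, Σx² = 1920.58, Σy² = 473386.7
Sxx = Σx² − (Σx)²/n = 1920.58 − 1700.168 = 220.412
Sxy = Σxy − (Σx)(Σy)/n = 29503.14 − 24263.352 = 5239.788
Syy = Σy² − (Σy)²/n = 473386.7 − 346265.928 = 127120.772
b = Sxy/Sxx = 5239.788/220.412 = 23.772698
SSE = Syy − b·Sxy = 127120.772 − 23.772698·5239.788 = 2556.872190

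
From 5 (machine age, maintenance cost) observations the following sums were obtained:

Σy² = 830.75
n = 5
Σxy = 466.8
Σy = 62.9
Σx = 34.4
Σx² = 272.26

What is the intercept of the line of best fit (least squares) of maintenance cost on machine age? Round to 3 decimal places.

5.998

Sxx = Σx² − (Σx)²/n = 272.26 − 236.672 = 35.588
Sxy = Σxy − (Σx)(Σy)/n = 466.8 − 432.752 = 34.048
b = Sxy/Sxx = 34.048/35.588 = 0.956727
a = ȳ − b·x̄ = 12.58 − 0.956727·6.88 = 5.997718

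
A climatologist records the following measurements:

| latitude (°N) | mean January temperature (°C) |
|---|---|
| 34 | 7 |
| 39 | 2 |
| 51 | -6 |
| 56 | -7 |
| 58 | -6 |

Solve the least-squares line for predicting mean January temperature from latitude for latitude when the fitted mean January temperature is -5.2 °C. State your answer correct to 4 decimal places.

n = 5, Σx = 238, Σy = -10, Σxy = -730, Σx² = 11778
Sxx = Σx² − (Σx)²/n = 11778 − 11328.8 = 449.2
Sxy = Σxy − (Σx)(Σy)/n = -730 − (-476) = -254
b = Sxy/Sxx = -254/449.2 = -0.565450
a = ȳ − b·x̄ = -2 − (-0.565450)·47.6 = 24.915405
Set a + b·x = -5.2: x = (-5.2 − 24.915405) / (-0.565450) = 53.259213

53.2592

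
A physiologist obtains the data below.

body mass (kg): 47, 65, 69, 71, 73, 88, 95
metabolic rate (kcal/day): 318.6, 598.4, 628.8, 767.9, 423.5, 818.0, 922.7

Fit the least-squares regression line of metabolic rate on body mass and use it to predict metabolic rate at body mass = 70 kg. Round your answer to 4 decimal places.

609.2736

n = 7, Σx = 508, Σy = 4477.9, Σxy = 342334.3, Σx² = 38334
Sxx = Σx² − (Σx)²/n = 38334 − 36866.285714 = 1467.714286
Sxy = Σxy − (Σx)(Σy)/n = 342334.3 − 324967.6 = 17366.7
b = Sxy/Sxx = 17366.7/1467.714286 = 11.832480
a = ȳ − b·x̄ = 639.7 − 11.832480·72.571429 = -218.999981
ŷ(70) = a + b·70 = -218.999981 + 11.832480·70 = 609.273623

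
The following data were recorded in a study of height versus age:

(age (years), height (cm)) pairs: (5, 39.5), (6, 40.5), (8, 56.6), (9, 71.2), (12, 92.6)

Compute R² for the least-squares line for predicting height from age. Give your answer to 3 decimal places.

0.977

n = 5, Σx = 40, Σy = 300.4, Σxy = 2645.3, Σx² = 350, Σy² = 20048.26
Sxx = Σx² − (Σx)²/n = 350 − 320 = 30
Sxy = Σxy − (Σx)(Σy)/n = 2645.3 − 2403.2 = 242.1
Syy = Σy² − (Σy)²/n = 20048.26 − 18048.032 = 2000.228
R² = Sxy²/(Sxx·Syy) = (242.1)²/(30·2000.228) = 0.976762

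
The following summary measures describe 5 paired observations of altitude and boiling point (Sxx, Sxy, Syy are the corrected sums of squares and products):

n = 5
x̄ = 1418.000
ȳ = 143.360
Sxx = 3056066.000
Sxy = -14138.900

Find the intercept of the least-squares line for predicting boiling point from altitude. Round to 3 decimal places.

149.920

b = Sxy/Sxx = -14138.9/3056066 = -0.004627
a = ȳ − b·x̄ = 143.36 − (-0.004627)·1418 = 149.920382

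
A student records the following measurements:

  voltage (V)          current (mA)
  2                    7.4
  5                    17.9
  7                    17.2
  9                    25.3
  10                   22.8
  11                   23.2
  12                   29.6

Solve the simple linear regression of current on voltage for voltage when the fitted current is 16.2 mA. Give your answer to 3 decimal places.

5.732

n = 7, Σx = 56, Σy = 143.4, Σxy = 1290.8, Σx² = 524
Sxx = Σx² − (Σx)²/n = 524 − 448 = 76
Sxy = Σxy − (Σx)(Σy)/n = 1290.8 − 1147.2 = 143.6
b = Sxy/Sxx = 143.6/76 = 1.889474
a = ȳ − b·x̄ = 20.485714 − 1.889474·8 = 5.369925
Set a + b·x = 16.2: x = (16.2 − 5.369925) / 1.889474 = 5.731795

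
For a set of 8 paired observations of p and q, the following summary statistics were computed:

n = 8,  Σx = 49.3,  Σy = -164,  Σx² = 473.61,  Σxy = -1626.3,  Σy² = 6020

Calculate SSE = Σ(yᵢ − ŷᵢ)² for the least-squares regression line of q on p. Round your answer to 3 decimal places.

Sxx = Σx² − (Σx)²/n = 473.61 − 303.81125 = 169.79875
Sxy = Σxy − (Σx)(Σy)/n = -1626.3 − (-1010.65) = -615.65
Syy = Σy² − (Σy)²/n = 6020 − 3362 = 2658
b = Sxy/Sxx = -615.65/169.79875 = -3.625763
SSE = Syy − b·Sxy = 2658 − (-3.625763)·(-615.65) = 425.799100

425.799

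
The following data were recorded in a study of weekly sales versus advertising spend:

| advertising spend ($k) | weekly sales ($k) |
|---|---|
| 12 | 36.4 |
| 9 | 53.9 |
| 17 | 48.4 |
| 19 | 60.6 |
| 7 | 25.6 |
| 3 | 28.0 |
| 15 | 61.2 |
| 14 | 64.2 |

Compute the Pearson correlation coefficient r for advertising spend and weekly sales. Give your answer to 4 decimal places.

0.7532

n = 8, Σx = 96, Σy = 378.3, Σxy = 4976.1, Σx² = 1354, Σy² = 19551.53
Sxx = Σx² − (Σx)²/n = 1354 − 1152 = 202
Sxy = Σxy − (Σx)(Σy)/n = 4976.1 − 4539.6 = 436.5
Syy = Σy² − (Σy)²/n = 19551.53 − 17888.86125 = 1662.66875
r = Sxy/√(Sxx·Syy) = 436.5/√(335859.0875) = 436.5/579.533509 = 0.753192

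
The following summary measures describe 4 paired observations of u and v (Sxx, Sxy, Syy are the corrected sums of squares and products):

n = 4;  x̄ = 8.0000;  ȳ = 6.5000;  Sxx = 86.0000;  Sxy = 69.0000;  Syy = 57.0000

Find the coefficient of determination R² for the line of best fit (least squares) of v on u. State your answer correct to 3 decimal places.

0.971

R² = Sxy²/(Sxx·Syy) = (69)²/(86·57) = 0.971236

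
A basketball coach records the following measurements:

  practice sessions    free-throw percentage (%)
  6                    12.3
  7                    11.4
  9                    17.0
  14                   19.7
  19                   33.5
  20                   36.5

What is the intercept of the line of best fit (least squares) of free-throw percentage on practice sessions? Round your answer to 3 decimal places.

n = 6, Σx = 75, Σy = 130.4, Σxy = 1948.9, Σx² = 1123
Sxx = Σx² − (Σx)²/n = 1123 − 937.5 = 185.5
Sxy = Σxy − (Σx)(Σy)/n = 1948.9 − 1630 = 318.9
b = Sxy/Sxx = 318.9/185.5 = 1.719137
a = ȳ − b·x̄ = 21.733333 − 1.719137·12.5 = 0.244115

0.244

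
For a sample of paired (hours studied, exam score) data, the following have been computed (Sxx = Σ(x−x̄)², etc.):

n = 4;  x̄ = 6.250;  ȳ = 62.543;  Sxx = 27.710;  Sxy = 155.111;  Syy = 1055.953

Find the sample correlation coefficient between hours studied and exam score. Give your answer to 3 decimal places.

r = Sxy/√(Sxx·Syy) = 155.111/√(29260.45763) = 155.111/171.056884 = 0.906780

0.907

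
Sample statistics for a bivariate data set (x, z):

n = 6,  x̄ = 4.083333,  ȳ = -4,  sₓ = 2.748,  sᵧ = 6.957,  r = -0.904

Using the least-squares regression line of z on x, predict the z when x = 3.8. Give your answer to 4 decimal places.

-3.3516

b = r · sᵧ/sₓ = -0.904 · 6.957/2.748 = -2.288620
a = ȳ − b·x̄ = -4 − (-2.288620)·4.083333 = 5.345198
ŷ(3.8) = a + b·3.8 = 5.345198 + (-2.288620)·3.8 = -3.351558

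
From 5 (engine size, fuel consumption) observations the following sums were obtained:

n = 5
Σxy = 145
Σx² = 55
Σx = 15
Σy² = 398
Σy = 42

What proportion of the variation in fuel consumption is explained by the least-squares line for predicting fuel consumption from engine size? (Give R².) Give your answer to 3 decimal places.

0.799

Sxx = Σx² − (Σx)²/n = 55 − 45 = 10
Sxy = Σxy − (Σx)(Σy)/n = 145 − 126 = 19
Syy = Σy² − (Σy)²/n = 398 − 352.8 = 45.2
R² = Sxy²/(Sxx·Syy) = (19)²/(10·45.2) = 0.798673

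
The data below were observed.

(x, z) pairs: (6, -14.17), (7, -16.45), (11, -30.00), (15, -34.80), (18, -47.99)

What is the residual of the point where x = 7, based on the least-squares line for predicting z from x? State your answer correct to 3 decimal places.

n = 5, Σx = 57, Σy = -143.41, Σxy = -1915.99, Σx² = 755
Sxx = Σx² − (Σx)²/n = 755 − 649.8 = 105.2
Sxy = Σxy − (Σx)(Σy)/n = -1915.99 − (-1634.874) = -281.116
b = Sxy/Sxx = -281.116/105.2 = -2.672205
a = ȳ − b·x̄ = -28.682 − (-2.672205)·11.4 = 1.781141
ŷ(7) = 1.781141 + (-2.672205)·7 = -16.924297
residual = y − ŷ = -16.45 − (-16.924297) = 0.474297

0.474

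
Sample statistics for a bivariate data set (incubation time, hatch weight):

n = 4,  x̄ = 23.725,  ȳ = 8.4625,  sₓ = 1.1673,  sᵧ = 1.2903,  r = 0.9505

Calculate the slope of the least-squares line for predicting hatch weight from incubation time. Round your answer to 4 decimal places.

b = r · sᵧ/sₓ = 0.9505 · 1.2903/1.1673 = 1.050655

1.0507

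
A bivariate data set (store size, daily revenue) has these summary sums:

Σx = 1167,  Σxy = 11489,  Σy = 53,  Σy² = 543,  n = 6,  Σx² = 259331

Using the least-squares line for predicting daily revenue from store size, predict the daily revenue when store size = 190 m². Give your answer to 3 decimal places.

Sxx = Σx² − (Σx)²/n = 259331 − 226981.5 = 32349.5
Sxy = Σxy − (Σx)(Σy)/n = 11489 − 10308.5 = 1180.5
b = Sxy/Sxx = 1180.5/32349.5 = 0.036492
a = ȳ − b·x̄ = 8.833333 − 0.036492·194.5 = 1.735627
ŷ(190) = a + b·190 = 1.735627 + 0.036492·190 = 8.669119

8.669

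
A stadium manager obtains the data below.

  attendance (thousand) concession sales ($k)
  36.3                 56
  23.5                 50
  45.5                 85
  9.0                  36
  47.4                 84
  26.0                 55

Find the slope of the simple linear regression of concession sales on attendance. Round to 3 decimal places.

1.270

n = 6, Σx = 187.7, Σy = 366, Σxy = 12810.9, Σx² = 6943.95
Sxx = Σx² − (Σx)²/n = 6943.95 − 5871.881667 = 1072.068333
Sxy = Σxy − (Σx)(Σy)/n = 12810.9 − 11449.7 = 1361.2
b = Sxy/Sxx = 1361.2/1072.068333 = 1.269695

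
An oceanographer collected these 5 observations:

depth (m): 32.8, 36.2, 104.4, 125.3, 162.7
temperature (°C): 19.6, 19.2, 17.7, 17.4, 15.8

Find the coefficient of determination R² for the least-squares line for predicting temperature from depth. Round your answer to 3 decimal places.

n = 5, Σx = 461.4, Σy = 89.7, Σxy = 7936.68, Σx² = 55457.02, Σy² = 1618.49
Sxx = Σx² − (Σx)²/n = 55457.02 − 42577.992 = 12879.028
Sxy = Σxy − (Σx)(Σy)/n = 7936.68 − 8277.516 = -340.836
Syy = Σy² − (Σy)²/n = 1618.49 − 1609.218 = 9.272
R² = Sxy²/(Sxx·Syy) = (-340.836)²/(12879.028·9.272) = 0.972824

0.973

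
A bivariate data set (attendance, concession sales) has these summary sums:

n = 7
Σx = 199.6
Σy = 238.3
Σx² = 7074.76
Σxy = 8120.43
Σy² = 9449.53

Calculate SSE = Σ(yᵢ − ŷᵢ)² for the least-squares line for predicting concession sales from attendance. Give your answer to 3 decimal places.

Sxx = Σx² − (Σx)²/n = 7074.76 − 5691.451429 = 1383.308571
Sxy = Σxy − (Σx)(Σy)/n = 8120.43 − 6794.954286 = 1325.475714
Syy = Σy² − (Σy)²/n = 9449.53 − 8112.412857 = 1337.117143
b = Sxy/Sxx = 1325.475714/1383.308571 = 0.958192
SSE = Syy − b·Sxy = 1337.117143 − 0.958192·1325.475714 = 67.056431

67.056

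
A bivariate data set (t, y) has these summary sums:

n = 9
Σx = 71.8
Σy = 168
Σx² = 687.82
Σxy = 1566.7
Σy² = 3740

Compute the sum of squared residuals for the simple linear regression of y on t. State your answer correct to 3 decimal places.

158.216

Sxx = Σx² − (Σx)²/n = 687.82 − 572.804444 = 115.015556
Sxy = Σxy − (Σx)(Σy)/n = 1566.7 − 1340.266667 = 226.433333
Syy = Σy² − (Σy)²/n = 3740 − 3136 = 604
b = Sxy/Sxx = 226.433333/115.015556 = 1.968719
SSE = Syy − b·Sxy = 604 − 1.968719·226.433333 = 158.216348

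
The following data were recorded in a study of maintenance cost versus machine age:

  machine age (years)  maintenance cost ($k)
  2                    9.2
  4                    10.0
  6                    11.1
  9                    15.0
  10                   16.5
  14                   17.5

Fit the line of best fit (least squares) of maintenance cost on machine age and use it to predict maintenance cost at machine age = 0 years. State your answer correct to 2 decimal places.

7.31

n = 6, Σx = 45, Σy = 79.3, Σxy = 670, Σx² = 433
Sxx = Σx² − (Σx)²/n = 433 − 337.5 = 95.5
Sxy = Σxy − (Σx)(Σy)/n = 670 − 594.75 = 75.25
b = Sxy/Sxx = 75.25/95.5 = 0.787958
a = ȳ − b·x̄ = 13.216667 − 0.787958·7.5 = 7.306981
ŷ(0) = a + b·0 = 7.306981 + 0.787958·0 = 7.306981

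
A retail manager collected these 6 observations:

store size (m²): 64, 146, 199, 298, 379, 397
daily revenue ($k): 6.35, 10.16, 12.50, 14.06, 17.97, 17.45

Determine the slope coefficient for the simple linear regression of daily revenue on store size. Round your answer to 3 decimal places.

n = 6, Σx = 1483, Σy = 78.49, Σxy = 22305.42, Σx² = 455067
Sxx = Σx² − (Σx)²/n = 455067 − 366548.166667 = 88518.833333
Sxy = Σxy − (Σx)(Σy)/n = 22305.42 − 19400.111667 = 2905.308333
b = Sxy/Sxx = 2905.308333/88518.833333 = 0.032821

0.033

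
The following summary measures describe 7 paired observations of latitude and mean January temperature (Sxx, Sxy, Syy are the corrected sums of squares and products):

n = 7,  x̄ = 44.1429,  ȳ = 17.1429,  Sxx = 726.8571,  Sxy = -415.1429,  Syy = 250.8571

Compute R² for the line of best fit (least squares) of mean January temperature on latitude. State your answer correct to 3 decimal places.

R² = Sxy²/(Sxx·Syy) = (-415.1429)²/(726.8571·250.8571) = 0.945191

0.945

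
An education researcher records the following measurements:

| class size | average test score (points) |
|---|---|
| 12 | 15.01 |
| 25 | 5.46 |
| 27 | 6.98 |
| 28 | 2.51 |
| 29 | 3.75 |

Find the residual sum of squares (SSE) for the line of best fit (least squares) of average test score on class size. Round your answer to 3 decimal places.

n = 5, Σx = 121, Σy = 33.71, Σxy = 684.11, Σx² = 3123, Σy² = 324.1947
Sxx = Σx² − (Σx)²/n = 3123 − 2928.2 = 194.8
Sxy = Σxy − (Σx)(Σy)/n = 684.11 − 815.782 = -131.672
Syy = Σy² − (Σy)²/n = 324.1947 − 227.27282 = 96.92188
b = Sxy/Sxx = -131.672/194.8 = -0.675934
SSE = Syy − b·Sxy = 96.92188 − (-0.675934)·(-131.672) = 7.920260

7.920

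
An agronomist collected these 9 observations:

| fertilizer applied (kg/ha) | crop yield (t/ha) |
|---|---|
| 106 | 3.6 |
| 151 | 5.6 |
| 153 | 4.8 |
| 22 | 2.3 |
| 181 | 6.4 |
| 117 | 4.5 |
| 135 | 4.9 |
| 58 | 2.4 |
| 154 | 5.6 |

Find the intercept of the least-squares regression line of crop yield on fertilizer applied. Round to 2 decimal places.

1.23

n = 9, Σx = 1077, Σy = 40.1, Σxy = 5360.2, Σx² = 149685
Sxx = Σx² − (Σx)²/n = 149685 − 128881 = 20804
Sxy = Σxy − (Σx)(Σy)/n = 5360.2 − 4798.633333 = 561.566667
b = Sxy/Sxx = 561.566667/20804 = 0.026993
a = ȳ − b·x̄ = 4.455556 − 0.026993·119.666667 = 1.225369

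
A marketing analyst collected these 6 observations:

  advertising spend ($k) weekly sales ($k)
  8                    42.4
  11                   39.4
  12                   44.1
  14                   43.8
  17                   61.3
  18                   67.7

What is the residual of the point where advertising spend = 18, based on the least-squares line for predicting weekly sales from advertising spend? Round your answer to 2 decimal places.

5.29

n = 6, Σx = 80, Σy = 298.7, Σxy = 4175.7, Σx² = 1138
Sxx = Σx² − (Σx)²/n = 1138 − 1066.666667 = 71.333333
Sxy = Σxy − (Σx)(Σy)/n = 4175.7 − 3982.666667 = 193.033333
b = Sxy/Sxx = 193.033333/71.333333 = 2.706075
a = ȳ − b·x̄ = 49.783333 − 2.706075·13.333333 = 13.702336
ŷ(18) = 13.702336 + 2.706075·18 = 62.411682
residual = y − ŷ = 67.7 − 62.411682 = 5.288318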